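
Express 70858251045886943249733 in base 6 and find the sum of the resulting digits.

73

70858251045886943249733 in base 6 is 153122034344510115132510503233.
Digit sum: 1+5+3+1+2+2+0+3+4+3+4+4+5+1+0+1+1+5+1+3+2+5+1+0+5+0+3+2+3+3 = 73.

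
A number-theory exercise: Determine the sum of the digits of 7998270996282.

78

7+9+9+8+2+7+0+9+9+6+2+8+2 = 78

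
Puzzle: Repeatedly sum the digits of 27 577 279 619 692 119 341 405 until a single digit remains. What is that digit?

2+7+5+7+7+2+7+9+6+1+9+6+9+2+1+1+9+3+4+1+4+0+5 = 107
1+0+7 = 8

8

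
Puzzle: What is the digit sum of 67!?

67! = 36471110918188685288249859096605464427167635314049524593701628500267962436943872000000000000000
Sum of its 95 digits: 369.

369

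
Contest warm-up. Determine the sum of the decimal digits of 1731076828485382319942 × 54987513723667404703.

182

1731076828485382319942 × 54987513723667404703 = 95187610863062606439297770091148341487226
Sum of its 41 digits: 182.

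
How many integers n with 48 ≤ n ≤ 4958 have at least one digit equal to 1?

The integers in [48, 4958] that have at least one digit equal to 1: 51, 61, 71, 81, 91, 100, …, 4941, 4951.
2066 qualify.

2066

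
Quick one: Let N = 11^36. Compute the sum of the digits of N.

172

11^36 = 30912680532870672635673352936887453361
Sum of its 38 digits: 172.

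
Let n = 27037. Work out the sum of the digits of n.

19

2+7+0+3+7 = 19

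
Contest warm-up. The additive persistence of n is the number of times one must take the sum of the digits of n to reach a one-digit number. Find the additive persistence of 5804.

2

5804 → 17 → 8 (2 steps)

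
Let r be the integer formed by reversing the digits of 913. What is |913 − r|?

594

Reverse of 913 is 319.
|913 − 319| = 594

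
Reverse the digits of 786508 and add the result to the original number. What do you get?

1592195

Reverse of 786508 is 805687.
786508 + 805687 = 1592195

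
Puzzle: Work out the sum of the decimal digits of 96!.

96! = 991677934870949689209571401541893801158183648651267795444376054838492222809091499987689476037000748982075094738965754305639874560000000000000000000000
Sum of its 150 digits: 648.

648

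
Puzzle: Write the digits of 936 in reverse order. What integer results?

Reversing 936 gives 639.

639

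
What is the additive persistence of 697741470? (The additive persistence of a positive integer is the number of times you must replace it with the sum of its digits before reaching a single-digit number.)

2

697741470 → 45 → 9 (2 steps)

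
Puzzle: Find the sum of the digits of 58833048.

5+8+8+3+3+0+4+8 = 39

39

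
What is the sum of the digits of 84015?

8+4+0+1+5 = 18

18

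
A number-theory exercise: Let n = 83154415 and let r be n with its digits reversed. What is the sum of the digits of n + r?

44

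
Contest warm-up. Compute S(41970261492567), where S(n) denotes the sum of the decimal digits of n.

63

4+1+9+7+0+2+6+1+4+9+2+5+6+7 = 63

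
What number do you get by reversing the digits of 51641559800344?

44300895514615

Reversing 51641559800344 gives 44300895514615.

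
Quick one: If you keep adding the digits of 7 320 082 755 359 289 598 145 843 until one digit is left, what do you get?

7+3+2+0+0+8+2+7+5+5+3+5+9+2+8+9+5+9+8+1+4+5+8+4+3 = 122
1+2+2 = 5
(Equivalently, 7 320 082 755 359 289 598 145 843 mod 9 = 5.)

5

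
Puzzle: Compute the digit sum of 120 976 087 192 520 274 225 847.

100

1+2+0+9+7+6+0+8+7+1+9+2+5+2+0+2+7+4+2+2+5+8+4+7 = 100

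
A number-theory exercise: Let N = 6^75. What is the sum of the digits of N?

288

6^75 = 22979669527522769358466110762530581047876256816049606885376
Sum of its 59 digits: 288.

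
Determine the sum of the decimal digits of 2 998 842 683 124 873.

2+9+9+8+8+4+2+6+8+3+1+2+4+8+7+3 = 84

84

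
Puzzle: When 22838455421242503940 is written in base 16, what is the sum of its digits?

115

22838455421242503940 in base 16 is 13CF27E33C9C0F304.
Digit sum: 1+3+12+15+2+7+14+3+3+12+9+12+0+15+3+0+4 = 115.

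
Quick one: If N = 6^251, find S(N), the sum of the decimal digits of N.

6^251 = 2069969022941816038073786511519715028932216239755167749468980673002093320813771194913520744495250401040981403905975229557107825510057979026845422398359474164304138688220779514648998541924558176256
Sum of its 196 digits: 873.

873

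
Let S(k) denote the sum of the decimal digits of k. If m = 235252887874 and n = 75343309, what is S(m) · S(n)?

2074

S(235252887874) = 2+3+5+2+5+2+8+8+7+8+7+4 = 61.
S(75343309) = 7+5+3+4+3+3+0+9 = 34.
61 · 34 = 2074.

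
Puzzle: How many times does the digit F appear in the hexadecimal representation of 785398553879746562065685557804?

2

785398553879746562065685557804 in base 16 is 9E9C274F72B73D9BBA5F4322C.
The digit F appears 2 times.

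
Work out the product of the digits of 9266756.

9×2×6×6×7×5×6 = 136080

136080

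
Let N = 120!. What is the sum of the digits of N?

783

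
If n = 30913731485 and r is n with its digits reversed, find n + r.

Reverse of 30913731485 is 58413731903.
30913731485 + 58413731903 = 89327463388

89327463388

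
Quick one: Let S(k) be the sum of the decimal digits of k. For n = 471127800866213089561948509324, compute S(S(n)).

12

First digit sum: 129.
1+2+9 = 12.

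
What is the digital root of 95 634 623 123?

9+5+6+3+4+6+2+3+1+2+3 = 44
4+4 = 8

8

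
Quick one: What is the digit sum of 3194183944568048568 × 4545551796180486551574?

189

3194183944568048568 × 4545551796180486551574 = 14519328566562164857735751983020868846032
Sum of its 41 digits: 189.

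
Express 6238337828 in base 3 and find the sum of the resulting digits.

22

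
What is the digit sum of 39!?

189

39! = 20397882081197443358640281739902897356800000000
Sum of its 47 digits: 189.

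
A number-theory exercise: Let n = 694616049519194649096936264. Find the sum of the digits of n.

6+9+4+6+1+6+0+4+9+5+1+9+1+9+4+6+4+9+0+9+6+9+3+6+2+6+4 = 138

138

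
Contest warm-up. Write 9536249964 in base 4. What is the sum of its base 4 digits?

24

9536249964 in base 4 is 20320121322001230.
Digit sum: 2+0+3+2+0+1+2+1+3+2+2+0+0+1+2+3+0 = 24.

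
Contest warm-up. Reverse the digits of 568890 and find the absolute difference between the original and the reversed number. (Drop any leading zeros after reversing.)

Reverse of 568890 is 98865.
|568890 − 98865| = 470025

470025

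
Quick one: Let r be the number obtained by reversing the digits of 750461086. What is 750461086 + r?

1430625143

Reverse of 750461086 is 680164057.
750461086 + 680164057 = 1430625143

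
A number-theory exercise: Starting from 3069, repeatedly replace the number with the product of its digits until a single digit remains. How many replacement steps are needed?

1

3069 → 0 (1 step)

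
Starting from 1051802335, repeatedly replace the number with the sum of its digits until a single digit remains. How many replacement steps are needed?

3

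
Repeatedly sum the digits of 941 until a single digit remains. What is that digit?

5

9+4+1 = 14
1+4 = 5
(Equivalently, 941 mod 9 = 5.)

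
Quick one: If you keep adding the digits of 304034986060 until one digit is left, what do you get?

7

3+0+4+0+3+4+9+8+6+0+6+0 = 43
4+3 = 7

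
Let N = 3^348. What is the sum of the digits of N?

756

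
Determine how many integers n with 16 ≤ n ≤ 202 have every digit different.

The integers in [16, 202] that have every digit different: 16, 17, 18, 19, 20, 21, …, 198, 201.
149 qualify.

149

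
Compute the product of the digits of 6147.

168

6×1×4×7 = 168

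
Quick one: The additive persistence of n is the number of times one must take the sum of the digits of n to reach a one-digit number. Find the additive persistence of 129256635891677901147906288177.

129256635891677901147906288177 → 147 → 12 → 3 (3 steps)

3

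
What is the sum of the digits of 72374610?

7+2+3+7+4+6+1+0 = 30

30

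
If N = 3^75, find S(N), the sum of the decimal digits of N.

3^75 = 608266787713357709119683992618861307
Sum of its 36 digits: 180.

180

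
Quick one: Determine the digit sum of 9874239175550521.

9+8+7+4+2+3+9+1+7+5+5+5+0+5+2+1 = 73

73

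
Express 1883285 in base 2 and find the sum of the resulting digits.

12

1883285 in base 2 is 111001011110010010101.
Digit sum: 1+1+1+0+0+1+0+1+1+1+1+0+0+1+0+0+1+0+1+0+1 = 12.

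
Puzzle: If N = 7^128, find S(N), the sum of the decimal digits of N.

517

7^128 = 1487815647197611695910312681741273570332356717154798949898498305086387315423300999654757561928633305897036801
Sum of its 109 digits: 517.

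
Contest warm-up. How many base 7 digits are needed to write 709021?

7

709021 in base 7 is 6012055, which has 7 digits.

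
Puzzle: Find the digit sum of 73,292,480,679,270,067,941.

93

7+3+2+9+2+4+8+0+6+7+9+2+7+0+0+6+7+9+4+1 = 93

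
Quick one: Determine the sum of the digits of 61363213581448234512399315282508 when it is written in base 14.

61363213581448234512399315282508 in base 14 is 6D594076965126B2955B1C1D1072.
Digit sum: 6+13+5+9+4+0+7+6+9+6+5+1+2+6+11+2+9+5+5+11+1+12+1+13+1+0+7+2 = 159.

159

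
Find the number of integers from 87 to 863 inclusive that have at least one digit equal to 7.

222

The integers in [87, 863] that have at least one digit equal to 7: 87, 97, 107, 117, 127, 137, …, 847, 857.
222 qualify.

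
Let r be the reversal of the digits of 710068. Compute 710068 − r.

-149949

Reverse of 710068 is 860017.
710068 − 860017 = -149949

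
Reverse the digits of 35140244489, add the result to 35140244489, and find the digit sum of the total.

Reversal of 35140244489 is 98444204153; 35140244489 + 98444204153 = 133584448642.
Digit sum of 133584448642: 1+3+3+5+8+4+4+4+8+6+4+2 = 52.

52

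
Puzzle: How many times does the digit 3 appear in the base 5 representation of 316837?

1

316837 in base 5 is 40114322.
The digit 3 appears 1 time.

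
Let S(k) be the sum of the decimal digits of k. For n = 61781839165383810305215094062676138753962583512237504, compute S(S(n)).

7

First digit sum: 223.
2+2+3 = 7.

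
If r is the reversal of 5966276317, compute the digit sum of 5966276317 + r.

14

Reversal of 5966276317 is 7136726695; 5966276317 + 7136726695 = 13103003012.
Digit sum of 13103003012: 1+3+1+0+3+0+0+3+0+1+2 = 14.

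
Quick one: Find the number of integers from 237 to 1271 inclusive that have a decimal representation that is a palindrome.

The integers in [237, 1271] that have a decimal representation that is a palindrome: 242, 252, 262, 272, 282, 292, …, 1111, 1221.
79 qualify.

79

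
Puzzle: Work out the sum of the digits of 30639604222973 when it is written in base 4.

30639604222973 in base 4 is 12331313112232130233331.
Digit sum: 1+2+3+3+1+3+1+3+1+1+2+2+3+2+1+3+0+2+3+3+3+3+1 = 47.

47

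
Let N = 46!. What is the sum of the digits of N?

46! = 5502622159812088949850305428800254892961651752960000000000
Sum of its 58 digits: 216.

216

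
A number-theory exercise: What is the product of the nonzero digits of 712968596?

7×1×2×9×6×8×5×9×6 = 1632960

1632960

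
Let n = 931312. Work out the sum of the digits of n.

19

9+3+1+3+1+2 = 19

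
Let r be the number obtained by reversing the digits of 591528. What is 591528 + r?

1416723

Reverse of 591528 is 825195.
591528 + 825195 = 1416723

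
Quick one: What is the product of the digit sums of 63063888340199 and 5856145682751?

S(63063888340199) = 6+3+0+6+3+8+8+8+3+4+0+1+9+9 = 68.
S(5856145682751) = 5+8+5+6+1+4+5+6+8+2+7+5+1 = 63.
68 · 63 = 4284.

4284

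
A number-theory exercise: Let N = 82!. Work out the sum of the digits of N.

477

82! = 475364333701284174842138206989404946643813294067993328617160934076743994734899148613007131808479167119360000000000000000000
Sum of its 123 digits: 477.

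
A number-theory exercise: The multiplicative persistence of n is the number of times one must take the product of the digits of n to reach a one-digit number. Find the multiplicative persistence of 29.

2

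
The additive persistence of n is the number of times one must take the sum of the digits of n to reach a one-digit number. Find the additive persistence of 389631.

389631 → 30 → 3 (2 steps)

2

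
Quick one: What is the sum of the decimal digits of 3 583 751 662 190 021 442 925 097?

3+5+8+3+7+5+1+6+6+2+1+9+0+0+2+1+4+4+2+9+2+5+0+9+7 = 101

101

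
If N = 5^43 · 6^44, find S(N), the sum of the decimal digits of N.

99

5^43 · 6^44 = 19695418043672224657620000000000000000000000000000000000000000000
Sum of its 65 digits: 99.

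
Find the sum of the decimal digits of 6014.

6+0+1+4 = 11

11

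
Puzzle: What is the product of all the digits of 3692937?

61236

3×6×9×2×9×3×7 = 61236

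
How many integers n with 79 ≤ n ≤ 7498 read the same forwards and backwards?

157

The integers in [79, 7498] that read the same forwards and backwards: 88, 99, 101, 111, 121, 131, …, 7337, 7447.
157 qualify.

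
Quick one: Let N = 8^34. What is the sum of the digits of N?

118

8^34 = 5070602400912917605986812821504
Sum of its 31 digits: 118.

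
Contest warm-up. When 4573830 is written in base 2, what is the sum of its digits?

10

4573830 in base 2 is 10001011100101010000110.
Digit sum: 1+0+0+0+1+0+1+1+1+0+0+1+0+1+0+1+0+0+0+0+1+1+0 = 10.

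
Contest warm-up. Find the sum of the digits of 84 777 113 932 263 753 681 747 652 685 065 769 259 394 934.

8+4+7+7+7+1+1+3+9+3+2+2+6+3+7+5+3+6+8+1+7+4+7+6+5+2+6+8+5+0+6+5+7+6+9+2+5+9+3+9+4+9+3+4 = 224

224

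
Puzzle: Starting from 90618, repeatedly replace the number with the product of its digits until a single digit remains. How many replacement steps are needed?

1

90618 → 0 (1 step)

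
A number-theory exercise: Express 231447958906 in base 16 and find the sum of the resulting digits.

76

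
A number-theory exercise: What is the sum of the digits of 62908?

25

6+2+9+0+8 = 25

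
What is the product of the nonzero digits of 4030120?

4×3×1×2 = 24

24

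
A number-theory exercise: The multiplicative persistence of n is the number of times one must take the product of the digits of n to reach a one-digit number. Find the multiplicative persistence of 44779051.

1

44779051 → 0 (1 step)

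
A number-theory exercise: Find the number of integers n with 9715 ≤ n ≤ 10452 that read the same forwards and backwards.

8

The integers in [9715, 10452] that read the same forwards and backwards: 9779, 9889, 9999, 10001, 10101, 10201, 10301, 10401.
8 qualify.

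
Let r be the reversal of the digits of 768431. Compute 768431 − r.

633564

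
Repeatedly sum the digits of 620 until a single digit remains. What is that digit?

8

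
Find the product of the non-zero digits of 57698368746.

365783040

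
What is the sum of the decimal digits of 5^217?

5^217 = 47477838728798993737366211347809785771104829168099724831398899954145041153224055795165594658857068000465138164940814835546234462526626884937286376953125
Sum of its 152 digits: 743.

743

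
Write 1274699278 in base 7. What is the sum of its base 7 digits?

1274699278 in base 7 is 43405523266.
Digit sum: 4+3+4+0+5+5+2+3+2+6+6 = 40.

40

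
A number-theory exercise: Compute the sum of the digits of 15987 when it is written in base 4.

15987 in base 4 is 3321303.
Digit sum: 3+3+2+1+3+0+3 = 15.

15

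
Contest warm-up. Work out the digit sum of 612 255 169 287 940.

67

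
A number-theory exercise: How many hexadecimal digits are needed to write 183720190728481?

183720190728481 in base 16 is A717B0B4D921, which has 12 digits.

12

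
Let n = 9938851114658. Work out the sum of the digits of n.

9+9+3+8+8+5+1+1+1+4+6+5+8 = 68

68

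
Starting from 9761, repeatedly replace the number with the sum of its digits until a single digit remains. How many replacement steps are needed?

2

9761 → 23 → 5 (2 steps)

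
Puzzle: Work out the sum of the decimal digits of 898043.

8+9+8+0+4+3 = 32

32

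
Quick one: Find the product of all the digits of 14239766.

54432

1×4×2×3×9×7×6×6 = 54432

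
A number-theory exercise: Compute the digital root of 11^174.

1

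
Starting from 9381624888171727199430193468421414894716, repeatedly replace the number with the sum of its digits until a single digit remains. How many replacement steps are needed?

9381624888171727199430193468421414894716 → 190 → 10 → 1 (3 steps)

3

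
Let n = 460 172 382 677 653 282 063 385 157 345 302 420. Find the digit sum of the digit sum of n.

First digit sum: 140.
1+4+0 = 5.

5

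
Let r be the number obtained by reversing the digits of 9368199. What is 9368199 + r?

19286838

Reverse of 9368199 is 9918639.
9368199 + 9918639 = 19286838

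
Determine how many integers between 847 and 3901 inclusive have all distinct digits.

The integers in [847, 3901] that have all distinct digits: 847, 849, 850, 851, 852, 853, …, 3897, 3901.
1563 qualify.

1563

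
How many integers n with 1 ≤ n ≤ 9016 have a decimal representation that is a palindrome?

189

The integers in [1, 9016] that have a decimal representation that is a palindrome: 1, 2, 3, 4, 5, 6, …, 8998, 9009.
189 qualify.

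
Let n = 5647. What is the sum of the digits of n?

5+6+4+7 = 22

22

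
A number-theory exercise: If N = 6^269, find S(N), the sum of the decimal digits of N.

6^269 = 210225964274934241825544991768463836354856449070776537520878906944001171095107695874542277635340754891241717639717698524126109285700950203546258026786712526131711378801115251219234207425547293099045082676330496
Sum of its 210 digits: 909.

909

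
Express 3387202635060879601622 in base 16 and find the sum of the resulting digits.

152

3387202635060879601622 in base 16 is B79EE1226B4ED0AFD6.
Digit sum: 11+7+9+14+14+1+2+2+6+11+4+14+13+0+10+15+13+6 = 152.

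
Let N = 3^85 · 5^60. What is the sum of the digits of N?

369

3^85 · 5^60 = 31153504730518626208477153058515972843189704988287047626727144233882427215576171875
Sum of its 83 digits: 369.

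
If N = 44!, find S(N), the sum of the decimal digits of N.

216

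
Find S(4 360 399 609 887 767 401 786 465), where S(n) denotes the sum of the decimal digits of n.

4+3+6+0+3+9+9+6+0+9+8+8+7+7+6+7+4+0+1+7+8+6+4+6+5 = 133

133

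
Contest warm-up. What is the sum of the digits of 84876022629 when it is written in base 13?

84876022629 in base 13 is 80083A62C8.
Digit sum: 8+0+0+8+3+10+6+2+12+8 = 57.

57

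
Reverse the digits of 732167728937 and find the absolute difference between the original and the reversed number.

Reverse of 732167728937 is 739827761237.
|732167728937 − 739827761237| = 7660032300

7660032300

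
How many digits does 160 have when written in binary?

160 in base 2 is 10100000, which has 8 digits.

8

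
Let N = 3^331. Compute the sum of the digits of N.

684

3^331 = 84554224792451089968936207473892531191988484041341985013001115226199070159922911068116016183264280284215039063438883556666870418811396281309653281910088285947
Sum of its 158 digits: 684.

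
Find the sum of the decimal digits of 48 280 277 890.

55

4+8+2+8+0+2+7+7+8+9+0 = 55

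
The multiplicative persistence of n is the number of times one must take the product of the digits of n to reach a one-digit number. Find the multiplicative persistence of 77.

4

77 → 49 → 36 → 18 → 8 (4 steps)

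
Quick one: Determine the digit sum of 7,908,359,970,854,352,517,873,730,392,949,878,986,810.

7+9+0+8+3+5+9+9+7+0+8+5+4+3+5+2+5+1+7+8+7+3+7+3+0+3+9+2+9+4+9+8+7+8+9+8+6+8+1+0 = 216

216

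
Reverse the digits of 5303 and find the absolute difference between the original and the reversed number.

Reverse of 5303 is 3035.
|5303 − 3035| = 2268

2268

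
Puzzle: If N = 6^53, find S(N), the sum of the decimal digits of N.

216

6^53 = 174588755932389037098918153698611839369216
Sum of its 42 digits: 216.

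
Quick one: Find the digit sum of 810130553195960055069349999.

8+1+0+1+3+0+5+5+3+1+9+5+9+6+0+0+5+5+0+6+9+3+4+9+9+9+9 = 124

124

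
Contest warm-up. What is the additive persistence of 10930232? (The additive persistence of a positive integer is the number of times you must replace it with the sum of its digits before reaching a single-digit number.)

2

10930232 → 20 → 2 (2 steps)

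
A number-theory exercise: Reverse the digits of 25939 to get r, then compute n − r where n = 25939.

Reverse of 25939 is 93952.
25939 − 93952 = -68013

-68013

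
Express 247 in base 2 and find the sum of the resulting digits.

247 in base 2 is 11110111.
Digit sum: 1+1+1+1+0+1+1+1 = 7.

7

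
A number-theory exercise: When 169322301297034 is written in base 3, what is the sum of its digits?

32

169322301297034 in base 3 is 211012112001110022021011122121.
Digit sum: 2+1+1+0+1+2+1+1+2+0+0+1+1+1+0+0+2+2+0+2+1+0+1+1+1+2+2+1+2+1 = 32.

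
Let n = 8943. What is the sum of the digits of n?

24

8+9+4+3 = 24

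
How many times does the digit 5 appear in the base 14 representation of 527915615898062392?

527915615898062392 in base 14 is 35719761DBD80160.
The digit 5 appears 1 time.

1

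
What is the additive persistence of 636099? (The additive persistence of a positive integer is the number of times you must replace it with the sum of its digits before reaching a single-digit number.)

636099 → 33 → 6 (2 steps)

2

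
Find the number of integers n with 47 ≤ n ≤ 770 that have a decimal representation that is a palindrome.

The integers in [47, 770] that have a decimal representation that is a palindrome: 55, 66, 77, 88, 99, 101, …, 757, 767.
72 qualify.

72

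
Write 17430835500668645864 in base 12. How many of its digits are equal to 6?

2

17430835500668645864 in base 12 is 7A3434249426657A08.
The digit 6 appears 2 times.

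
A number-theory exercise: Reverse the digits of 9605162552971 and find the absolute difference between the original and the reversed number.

7812609937902

Reverse of 9605162552971 is 1792552615069.
|9605162552971 − 1792552615069| = 7812609937902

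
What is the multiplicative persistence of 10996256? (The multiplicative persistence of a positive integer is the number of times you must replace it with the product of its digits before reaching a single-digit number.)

1

10996256 → 0 (1 step)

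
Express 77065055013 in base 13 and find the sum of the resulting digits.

57

77065055013 in base 13 is 736207A38B.
Digit sum: 7+3+6+2+0+7+10+3+8+11 = 57.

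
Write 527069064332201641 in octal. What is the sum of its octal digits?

527069064332201641 in base 8 is 35204150257747447251.
Digit sum: 3+5+2+0+4+1+5+0+2+5+7+7+4+7+4+4+7+2+5+1 = 75.

75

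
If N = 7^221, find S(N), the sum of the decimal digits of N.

805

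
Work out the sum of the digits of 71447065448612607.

7+1+4+4+7+0+6+5+4+4+8+6+1+2+6+0+7 = 72

72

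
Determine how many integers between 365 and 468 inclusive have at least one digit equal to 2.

19

The integers in [365, 468] that have at least one digit equal to 2: 372, 382, 392, 402, 412, 420, …, 452, 462.
19 qualify.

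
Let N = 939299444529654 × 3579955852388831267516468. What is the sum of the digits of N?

186

939299444529654 × 3579955852388831267516468 = 3362650543589513218429187689408959342072
Sum of its 40 digits: 186.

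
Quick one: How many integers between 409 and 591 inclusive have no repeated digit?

131

The integers in [409, 591] that have no repeated digit: 409, 410, 412, 413, 415, 416, …, 590, 591.
131 qualify.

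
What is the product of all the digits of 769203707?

0

7×6×9×2×0×3×7×0×7 = 0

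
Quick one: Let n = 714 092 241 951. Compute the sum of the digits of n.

45

7+1+4+0+9+2+2+4+1+9+5+1 = 45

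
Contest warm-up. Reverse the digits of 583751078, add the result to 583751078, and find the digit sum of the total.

Reversal of 583751078 is 870157385; 583751078 + 870157385 = 1453908463.
Digit sum of 1453908463: 1+4+5+3+9+0+8+4+6+3 = 43.

43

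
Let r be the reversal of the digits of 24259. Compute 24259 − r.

Reverse of 24259 is 95242.
24259 − 95242 = -70983

-70983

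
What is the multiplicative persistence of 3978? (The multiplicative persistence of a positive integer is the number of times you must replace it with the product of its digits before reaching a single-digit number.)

3

3978 → 1512 → 10 → 0 (3 steps)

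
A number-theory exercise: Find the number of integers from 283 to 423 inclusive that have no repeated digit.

The integers in [283, 423] that have no repeated digit: 283, 284, 285, 286, 287, 289, …, 421, 423.
105 qualify.

105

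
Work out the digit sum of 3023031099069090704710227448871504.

125

3+0+2+3+0+3+1+0+9+9+0+6+9+0+9+0+7+0+4+7+1+0+2+2+7+4+4+8+8+7+1+5+0+4 = 125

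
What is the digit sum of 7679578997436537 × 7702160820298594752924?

7679578997436537 × 7702160820298594752924 = 59149352470443657711180242394885184188
Sum of its 38 digits: 171.

171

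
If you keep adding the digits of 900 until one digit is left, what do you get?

9+0+0 = 9

9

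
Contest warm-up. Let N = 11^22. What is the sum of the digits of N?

11^22 = 81402749386839761113321
Sum of its 23 digits: 97.

97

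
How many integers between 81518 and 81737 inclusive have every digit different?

95

The integers in [81518, 81737] that have every digit different: 81520, 81523, 81524, 81526, 81527, 81529, …, 81735, 81736.
95 qualify.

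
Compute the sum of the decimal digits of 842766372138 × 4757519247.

842766372138 × 4757519247 = 4009477236170899540086
Sum of its 22 digits: 99.

99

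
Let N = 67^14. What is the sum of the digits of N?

124

67^14 = 36732225162896895721934329
Sum of its 26 digits: 124.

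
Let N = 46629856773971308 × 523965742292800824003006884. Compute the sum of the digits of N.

46629856773971308 × 523965742292800824003006884 = 24432447517580863169491527305013737942484272
Sum of its 44 digits: 188.

188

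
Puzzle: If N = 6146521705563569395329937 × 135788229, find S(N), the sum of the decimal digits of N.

6146521705563569395329937 × 135788229 = 834625296908536535110453015911573
Sum of its 33 digits: 135.

135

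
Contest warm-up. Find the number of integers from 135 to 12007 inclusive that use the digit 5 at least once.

3960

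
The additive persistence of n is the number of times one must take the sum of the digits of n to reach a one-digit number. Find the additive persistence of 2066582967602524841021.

3

2066582967602524841021 → 86 → 14 → 5 (3 steps)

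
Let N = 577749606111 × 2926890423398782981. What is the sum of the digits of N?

577749606111 × 2926890423398782981 = 1691009789248704885149520396891
Sum of its 31 digits: 153.

153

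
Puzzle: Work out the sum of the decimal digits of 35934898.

3+5+9+3+4+8+9+8 = 49

49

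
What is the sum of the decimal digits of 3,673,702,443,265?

52

3+6+7+3+7+0+2+4+4+3+2+6+5 = 52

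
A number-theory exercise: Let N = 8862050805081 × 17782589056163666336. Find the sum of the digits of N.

165

8862050805081 × 17782589056163666336 = 157590207661599799178249457453216
Sum of its 33 digits: 165.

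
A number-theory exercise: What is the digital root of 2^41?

The digital root of n equals n mod 9 (or 9 when 9 | n), so we need 2^41 mod 9.
2^41 ≡ 5 (mod 9), so the digital root is 5.

5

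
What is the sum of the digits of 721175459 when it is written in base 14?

69

721175459 in base 14 is 6BACB08B.
Digit sum: 6+11+10+12+11+0+8+11 = 69.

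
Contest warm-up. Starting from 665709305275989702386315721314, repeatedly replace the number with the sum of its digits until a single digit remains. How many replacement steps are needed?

2

665709305275989702386315721314 → 134 → 8 (2 steps)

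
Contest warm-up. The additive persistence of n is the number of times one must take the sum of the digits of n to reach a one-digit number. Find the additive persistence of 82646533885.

82646533885 → 58 → 13 → 4 (3 steps)

3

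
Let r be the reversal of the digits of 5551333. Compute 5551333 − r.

2219778

Reverse of 5551333 is 3331555.
5551333 − 3331555 = 2219778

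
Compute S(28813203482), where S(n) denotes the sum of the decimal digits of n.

41

2+8+8+1+3+2+0+3+4+8+2 = 41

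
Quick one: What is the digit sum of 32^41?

32^41 = 51422017416287688817342786954917203280710495801049370729644032
Sum of its 62 digits: 263.

263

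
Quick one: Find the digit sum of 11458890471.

48

1+1+4+5+8+8+9+0+4+7+1 = 48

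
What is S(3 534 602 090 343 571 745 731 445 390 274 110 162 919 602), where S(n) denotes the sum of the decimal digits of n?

158

3+5+3+4+6+0+2+0+9+0+3+4+3+5+7+1+7+4+5+7+3+1+4+4+5+3+9+0+2+7+4+1+1+0+1+6+2+9+1+9+6+0+2 = 158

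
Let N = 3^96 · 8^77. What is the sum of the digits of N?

522

3^96 · 8^77 = 21956820499568748481235341256457067587653631837234800805895861636208124973296227658412007034078149708743034963755008
Sum of its 116 digits: 522.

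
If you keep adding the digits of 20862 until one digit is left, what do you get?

9

2+0+8+6+2 = 18
1+8 = 9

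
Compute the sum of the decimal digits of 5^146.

457

5^146 = 1121038771459853656738983666631932905024209553501212617405654627111832866148688481189310550689697265625
Sum of its 103 digits: 457.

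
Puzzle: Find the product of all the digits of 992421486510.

0

9×9×2×4×2×1×4×8×6×5×1×0 = 0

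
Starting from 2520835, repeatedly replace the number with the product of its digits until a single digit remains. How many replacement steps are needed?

1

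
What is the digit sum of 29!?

126

29! = 8841761993739701954543616000000
Sum of its 31 digits: 126.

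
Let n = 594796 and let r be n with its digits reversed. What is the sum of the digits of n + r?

26

Reversal of 594796 is 697495; 594796 + 697495 = 1292291.
Digit sum of 1292291: 1+2+9+2+2+9+1 = 26.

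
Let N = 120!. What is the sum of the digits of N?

120! = 6689502913449127057588118054090372586752746333138029810295671352301633557244962989366874165271984981308157637893214090552534408589408121859898481114389650005964960521256960000000000000000000000000000
Sum of its 199 digits: 783.

783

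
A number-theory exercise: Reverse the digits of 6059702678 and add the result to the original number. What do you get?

14821782184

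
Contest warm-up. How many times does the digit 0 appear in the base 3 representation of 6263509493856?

8

6263509493856 in base 3 is 211011210012202010210122210.
The digit 0 appears 8 times.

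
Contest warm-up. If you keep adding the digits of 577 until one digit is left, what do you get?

1

5+7+7 = 19
1+9 = 10
1+0 = 1
(Equivalently, 577 mod 9 = 1.)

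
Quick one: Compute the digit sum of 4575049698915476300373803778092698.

4+5+7+5+0+4+9+6+9+8+9+1+5+4+7+6+3+0+0+3+7+3+8+0+3+7+7+8+0+9+2+6+9+8 = 172

172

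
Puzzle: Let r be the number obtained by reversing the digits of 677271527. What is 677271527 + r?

Reverse of 677271527 is 725172776.
677271527 + 725172776 = 1402444303

1402444303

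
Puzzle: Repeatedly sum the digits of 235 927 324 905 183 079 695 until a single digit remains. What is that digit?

9

2+3+5+9+2+7+3+2+4+9+0+5+1+8+3+0+7+9+6+9+5 = 99
9+9 = 18
1+8 = 9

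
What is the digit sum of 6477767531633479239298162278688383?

6+4+7+7+7+6+7+5+3+1+6+3+3+4+7+9+2+3+9+2+9+8+1+6+2+2+7+8+6+8+8+3+8+3 = 180

180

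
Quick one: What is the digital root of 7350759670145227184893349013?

6

7+3+5+0+7+5+9+6+7+0+1+4+5+2+2+7+1+8+4+8+9+3+3+4+9+0+1+3 = 123
1+2+3 = 6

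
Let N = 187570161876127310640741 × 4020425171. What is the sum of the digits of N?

187570161876127310640741 × 4020425171 = 754111800135326823700571254491711
Sum of its 33 digits: 114.

114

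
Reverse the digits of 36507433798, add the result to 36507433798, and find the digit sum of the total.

38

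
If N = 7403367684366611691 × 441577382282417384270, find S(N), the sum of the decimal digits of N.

156

7403367684366611691 × 441577382282417384270 = 3269159722136850454930238407495021500570
Sum of its 40 digits: 156.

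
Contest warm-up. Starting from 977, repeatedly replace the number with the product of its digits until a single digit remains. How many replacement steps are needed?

977 → 441 → 16 → 6 (3 steps)

3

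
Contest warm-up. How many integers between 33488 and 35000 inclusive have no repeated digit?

336

The integers in [33488, 35000] that have no repeated digit: 34012, 34015, 34016, 34017, 34018, 34019, …, 34986, 34987.
336 qualify.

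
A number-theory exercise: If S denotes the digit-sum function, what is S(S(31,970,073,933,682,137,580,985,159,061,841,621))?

7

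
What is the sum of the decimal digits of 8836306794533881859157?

117

8+8+3+6+3+0+6+7+9+4+5+3+3+8+8+1+8+5+9+1+5+7 = 117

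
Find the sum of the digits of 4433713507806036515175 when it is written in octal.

86

4433713507806036515175 in base 8 is 740550425010352572454547.
Digit sum: 7+4+0+5+5+0+4+2+5+0+1+0+3+5+2+5+7+2+4+5+4+5+4+7 = 86.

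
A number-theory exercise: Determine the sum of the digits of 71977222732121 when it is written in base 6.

41

71977222732121 in base 6 is 413025514000351025.
Digit sum: 4+1+3+0+2+5+5+1+4+0+0+0+3+5+1+0+2+5 = 41.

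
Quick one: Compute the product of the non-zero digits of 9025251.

900

9×2×5×2×5×1 = 900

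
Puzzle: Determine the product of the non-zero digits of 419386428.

331776

4×1×9×3×8×6×4×2×8 = 331776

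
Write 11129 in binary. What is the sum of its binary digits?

9

11129 in base 2 is 10101101111001.
Digit sum: 1+0+1+0+1+1+0+1+1+1+1+0+0+1 = 9.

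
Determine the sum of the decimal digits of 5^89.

5^89 = 161558713389263217748322010169914619837072677910327911376953125
Sum of its 63 digits: 272.

272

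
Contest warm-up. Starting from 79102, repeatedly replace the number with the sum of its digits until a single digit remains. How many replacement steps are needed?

3

79102 → 19 → 10 → 1 (3 steps)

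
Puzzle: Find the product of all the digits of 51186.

5×1×1×8×6 = 240

240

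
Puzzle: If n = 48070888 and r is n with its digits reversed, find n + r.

136877972

Reverse of 48070888 is 88807084.
48070888 + 88807084 = 136877972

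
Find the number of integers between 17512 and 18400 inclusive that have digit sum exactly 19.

60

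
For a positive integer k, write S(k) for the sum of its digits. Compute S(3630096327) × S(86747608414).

S(3630096327) = 3+6+3+0+0+9+6+3+2+7 = 39.
S(86747608414) = 8+6+7+4+7+6+0+8+4+1+4 = 55.
39 · 55 = 2145.

2145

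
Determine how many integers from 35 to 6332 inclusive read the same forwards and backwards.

149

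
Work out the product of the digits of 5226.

120

5×2×2×6 = 120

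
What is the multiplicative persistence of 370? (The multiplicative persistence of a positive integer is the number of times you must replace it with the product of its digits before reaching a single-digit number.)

370 → 0 (1 step)

1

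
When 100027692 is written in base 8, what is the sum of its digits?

100027692 in base 8 is 575446454.
Digit sum: 5+7+5+4+4+6+4+5+4 = 44.

44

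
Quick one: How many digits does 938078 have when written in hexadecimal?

938078 in base 16 is E505E, which has 5 digits.

5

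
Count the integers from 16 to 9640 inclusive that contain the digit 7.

The integers in [16, 9640] that contain the digit 7: 17, 27, 37, 47, 57, 67, …, 9627, 9637.
3285 qualify.

3285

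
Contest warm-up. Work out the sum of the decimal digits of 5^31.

5^31 = 4656612873077392578125
Sum of its 22 digits: 104.

104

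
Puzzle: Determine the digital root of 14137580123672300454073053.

3

1+4+1+3+7+5+8+0+1+2+3+6+7+2+3+0+0+4+5+4+0+7+3+0+5+3 = 84
8+4 = 12
1+2 = 3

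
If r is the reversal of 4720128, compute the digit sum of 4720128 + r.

Reversal of 4720128 is 8210274; 4720128 + 8210274 = 12930402.
Digit sum of 12930402: 1+2+9+3+0+4+0+2 = 21.

21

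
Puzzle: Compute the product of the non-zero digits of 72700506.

7×2×7×5×6 = 2940

2940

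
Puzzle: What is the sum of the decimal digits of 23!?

99

23! = 25852016738884976640000
Sum of its 23 digits: 99.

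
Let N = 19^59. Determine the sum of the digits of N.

19^59 = 2795519050787988516063758624111613832293204846720819550121716154178018428779
Sum of its 76 digits: 334.

334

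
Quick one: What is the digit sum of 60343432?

6+0+3+4+3+4+3+2 = 25

25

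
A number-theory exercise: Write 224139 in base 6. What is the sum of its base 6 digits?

24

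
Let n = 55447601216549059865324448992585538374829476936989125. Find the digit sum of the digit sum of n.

12

First digit sum: 273.
2+7+3 = 12.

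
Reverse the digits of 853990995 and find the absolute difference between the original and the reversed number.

254891637

Reverse of 853990995 is 599099358.
|853990995 − 599099358| = 254891637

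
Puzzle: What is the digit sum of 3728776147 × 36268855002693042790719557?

3728776147 × 36268855002693042790719557 = 135238441413043438720885397108006879
Sum of its 36 digits: 149.

149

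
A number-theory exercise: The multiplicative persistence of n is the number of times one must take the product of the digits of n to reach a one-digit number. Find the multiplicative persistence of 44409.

44409 → 0 (1 step)

1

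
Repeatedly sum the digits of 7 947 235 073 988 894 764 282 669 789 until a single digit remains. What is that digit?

7+9+4+7+2+3+5+0+7+3+9+8+8+8+9+4+7+6+4+2+8+2+6+6+9+7+8+9 = 167
1+6+7 = 14
1+4 = 5

5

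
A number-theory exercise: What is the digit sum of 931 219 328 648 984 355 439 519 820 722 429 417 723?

9+3+1+2+1+9+3+2+8+6+4+8+9+8+4+3+5+5+4+3+9+5+1+9+8+2+0+7+2+2+4+2+9+4+1+7+7+2+3 = 181

181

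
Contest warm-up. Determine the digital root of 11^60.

1

The digital root of n equals n mod 9 (or 9 when 9 | n), so we need 11^60 mod 9.
11^60 ≡ 1 (mod 9), so the digital root is 1.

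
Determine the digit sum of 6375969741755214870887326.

6+3+7+5+9+6+9+7+4+1+7+5+5+2+1+4+8+7+0+8+8+7+3+2+6 = 130

130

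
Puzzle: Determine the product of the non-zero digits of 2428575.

2×4×2×8×5×7×5 = 22400

22400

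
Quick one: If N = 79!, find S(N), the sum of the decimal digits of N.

79! = 894618213078297528685144171539831652069808216779571907213868063227837990693501860533361810841010176000000000000000000
Sum of its 117 digits: 441.

441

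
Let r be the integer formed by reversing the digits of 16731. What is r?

Reversing 16731 gives 13761.

13761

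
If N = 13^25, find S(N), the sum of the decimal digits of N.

13^25 = 7056410014866816666030739693
Sum of its 28 digits: 121.

121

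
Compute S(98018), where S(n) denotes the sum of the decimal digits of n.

26

9+8+0+1+8 = 26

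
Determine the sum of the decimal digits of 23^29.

173

23^29 = 3091058643093537522799545838540043339063
Sum of its 40 digits: 173.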